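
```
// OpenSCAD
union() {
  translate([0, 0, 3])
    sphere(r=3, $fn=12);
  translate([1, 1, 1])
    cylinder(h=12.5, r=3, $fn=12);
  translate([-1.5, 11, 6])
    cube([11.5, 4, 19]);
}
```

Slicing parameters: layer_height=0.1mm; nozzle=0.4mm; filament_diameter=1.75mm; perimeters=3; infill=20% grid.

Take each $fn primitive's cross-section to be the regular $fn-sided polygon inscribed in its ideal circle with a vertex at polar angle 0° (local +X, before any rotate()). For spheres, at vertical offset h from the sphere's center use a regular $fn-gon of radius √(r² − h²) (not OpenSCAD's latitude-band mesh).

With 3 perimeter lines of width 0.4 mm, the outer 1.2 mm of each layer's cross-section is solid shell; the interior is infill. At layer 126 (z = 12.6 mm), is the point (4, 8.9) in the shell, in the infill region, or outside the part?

At z = 12.6 mm: the sphere is absent (|z−center|=9.600 > r=3); the cylinder at (1, 1): section is a regular 12-gon, circumradius r=3; the cube at (-1.5, 11) (footprint 11.5×4) is included at this height; Merging all regions: the 2 present regions are separate (no shared area or edge), so areas and boundary lengths simply add and each stays a separate island — 2 connected regions. Overall, the cross-section has 2 separate islands. The nearest boundary edge runs (10.00, 11.00)→(-1.50, 11.00); distance from the point to it = 2.10 mm. The point is not inside any of the regions above, so it lies outside the cross-section (2.10 mm from the nearest boundary).

outside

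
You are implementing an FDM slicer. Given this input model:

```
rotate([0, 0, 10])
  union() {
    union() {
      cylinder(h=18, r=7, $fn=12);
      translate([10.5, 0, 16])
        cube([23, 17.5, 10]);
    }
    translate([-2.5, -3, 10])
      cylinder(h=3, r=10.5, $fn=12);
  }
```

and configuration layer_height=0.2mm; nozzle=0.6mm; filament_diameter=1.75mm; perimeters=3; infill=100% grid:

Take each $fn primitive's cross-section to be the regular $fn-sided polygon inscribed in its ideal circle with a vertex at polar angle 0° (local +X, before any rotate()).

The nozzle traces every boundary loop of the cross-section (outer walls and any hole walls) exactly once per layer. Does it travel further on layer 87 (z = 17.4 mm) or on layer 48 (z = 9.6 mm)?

Layer 87 (z = 17.4): the r=7 cylinder gives a regular 12-gon of circumradius 7 (constant along its height) (perimeter = 2·12·7.000·sin(180°/12) = 43.48 mm); the cube at (10.5, 0) is present — its section is the full 23×17.5 rectangle (perimeter 81.00 mm); Taking the union: the 2 present regions are separate (no shared area or edge), so areas and boundary lengths simply add and each stays a separate island — boundary = 124.48 mm; the cylinder at (-2.5, -3) is not intersected at this z (z outside [10, 13]); Combining (union): only that combined region is present, so the union is just that shape — boundary = 124.48 mm; (whole slice rotated 10° about Z — lengths, areas and connectivity unchanged). So its perimeter = 124.48 mm. Layer 48 (z = 9.6): the r=7 cylinder contributes a regular 12-gon of circumradius 7 (perimeter = 2·12·7.000·sin(180°/12) = 43.48 mm); the cube at (10.5, 0) does not reach this height (z outside [16, 26]); Taking the union: only the r=7 cylinder is present, so the union is just that shape — boundary = 43.48 mm; the cylinder at (-2.5, -3) is absent (z outside [10, 13]); Merging all regions: only that combined region is present, so the union is just that shape — boundary = 43.48 mm; (whole slice rotated 10° about Z — lengths, areas and connectivity unchanged). So its perimeter = 43.48 mm. Layer 87 is larger (124.48 vs 43.48 mm).

layer 87 (z = 17.4 mm)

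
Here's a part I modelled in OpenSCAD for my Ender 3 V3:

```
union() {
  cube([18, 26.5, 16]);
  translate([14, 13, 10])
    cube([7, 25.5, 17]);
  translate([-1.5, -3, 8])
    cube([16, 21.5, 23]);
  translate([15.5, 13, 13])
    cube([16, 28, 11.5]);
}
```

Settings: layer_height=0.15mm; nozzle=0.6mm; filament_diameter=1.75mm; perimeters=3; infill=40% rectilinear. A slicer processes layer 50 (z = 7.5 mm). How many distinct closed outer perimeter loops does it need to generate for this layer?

At z = 7.5 mm: the cube (footprint 18×26.5) is included at this height; the cube at (14, 13) does not reach this height (z outside [10, 27]); the cube at (-1.5, -3) does not reach this height (z outside [8, 31]); the cube at (15.5, 13) is not intersected at this z (z outside [13, 24.5]); Merging all regions: only the 18×26.5 cube is present, so the union is just that shape — 1 connected region. The result has 1 disconnected region.

1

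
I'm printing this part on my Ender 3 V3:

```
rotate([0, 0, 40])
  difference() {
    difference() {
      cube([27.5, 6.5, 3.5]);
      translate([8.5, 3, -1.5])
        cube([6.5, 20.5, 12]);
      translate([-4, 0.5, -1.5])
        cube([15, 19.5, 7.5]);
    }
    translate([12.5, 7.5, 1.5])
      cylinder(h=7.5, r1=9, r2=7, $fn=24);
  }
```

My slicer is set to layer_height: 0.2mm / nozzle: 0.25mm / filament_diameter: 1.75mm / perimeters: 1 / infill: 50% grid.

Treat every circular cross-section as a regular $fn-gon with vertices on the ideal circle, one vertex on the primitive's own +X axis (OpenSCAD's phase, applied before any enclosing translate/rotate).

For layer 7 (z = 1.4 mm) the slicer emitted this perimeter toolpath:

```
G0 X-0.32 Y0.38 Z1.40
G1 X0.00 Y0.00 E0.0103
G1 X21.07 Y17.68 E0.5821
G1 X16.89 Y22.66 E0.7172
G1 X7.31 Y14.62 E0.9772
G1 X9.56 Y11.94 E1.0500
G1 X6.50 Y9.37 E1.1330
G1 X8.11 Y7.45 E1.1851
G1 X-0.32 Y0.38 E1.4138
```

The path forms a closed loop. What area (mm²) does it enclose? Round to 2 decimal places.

Apply the shoelace formula to the sequence of (X, Y) vertices; enclosed area = 98.75 mm².

98.75 mm²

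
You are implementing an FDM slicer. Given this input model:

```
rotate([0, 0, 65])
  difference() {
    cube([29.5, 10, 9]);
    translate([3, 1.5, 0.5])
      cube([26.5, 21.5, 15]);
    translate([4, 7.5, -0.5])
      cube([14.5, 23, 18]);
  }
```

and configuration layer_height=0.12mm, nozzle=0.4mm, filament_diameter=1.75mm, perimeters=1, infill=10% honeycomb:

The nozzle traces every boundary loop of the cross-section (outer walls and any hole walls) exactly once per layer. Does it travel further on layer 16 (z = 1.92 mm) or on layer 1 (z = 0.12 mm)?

Layer 16 (z = 1.92): the cube is present — its section is the full 29.5×10 rectangle (perimeter 79.00 mm); the cube at (3, 1.5) (footprint 26.5×21.5) is included at this height (perimeter 96.00 mm); the cube at (4, 7.5) (footprint 14.5×23) is included at this height (perimeter 75.00 mm); Subtracting the remaining from the first: starting from the 29.5×10 cube, the 26.5×21.5 cube at (3, 1.5) partially overlaps it — only the 225.25 mm² overlap (of its 569.75 mm²) is removed, clipping the outline; the 14.5×23 cube at (4, 7.5) misses the remaining region (no effect) — boundary = 79.00 mm; (whole slice rotated 65° about Z — lengths, areas and connectivity unchanged). So its perimeter = 79.00 mm. Layer 1 (z = 0.12): the cube is present — its section is the full 29.5×10 rectangle (perimeter 79.00 mm); the cube at (3, 1.5) is not intersected at this z (z outside [0.5, 15.5]); the cube at (4, 7.5) (footprint 14.5×23) is included at this height (perimeter 75.00 mm); After the difference (first − rest): starting from the 29.5×10 cube, the 14.5×23 cube at (4, 7.5) partially overlaps it — only the 36.25 mm² overlap (of its 333.50 mm²) is removed, clipping the outline — boundary = 84.00 mm; (whole slice rotated 65° about Z — lengths, areas and connectivity unchanged). So its perimeter = 84.00 mm. Layer 1 is larger (84.00 vs 79.00 mm).

layer 1 (z = 0.12 mm)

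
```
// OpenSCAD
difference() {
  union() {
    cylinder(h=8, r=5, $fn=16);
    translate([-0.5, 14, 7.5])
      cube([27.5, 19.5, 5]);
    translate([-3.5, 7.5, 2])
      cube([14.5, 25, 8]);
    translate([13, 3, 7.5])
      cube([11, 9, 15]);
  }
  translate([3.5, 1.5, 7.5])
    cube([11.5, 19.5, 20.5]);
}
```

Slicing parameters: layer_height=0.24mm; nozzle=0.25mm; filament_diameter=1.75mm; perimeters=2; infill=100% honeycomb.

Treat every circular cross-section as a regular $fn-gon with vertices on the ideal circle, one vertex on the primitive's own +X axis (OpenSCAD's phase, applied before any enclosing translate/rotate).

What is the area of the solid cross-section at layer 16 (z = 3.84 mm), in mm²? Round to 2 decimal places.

439.04 mm²

At z = 3.84 mm: the cylinder: section is a regular 16-gon, circumradius r=5 (area = (16/2)·5.000²·sin(360°/16) = 76.54 mm²); the cube at (-0.5, 14) is absent (z outside [7.5, 12.5]); the cube at (-3.5, 7.5) (footprint 14.5×25) is included at this height (area 362.50 mm²); the cube at (13, 3) does not reach this height (z outside [7.5, 22.5]); Taking the union: the 2 present regions are separate (no shared area or edge), so areas and boundary lengths simply add and each stays a separate island — area = 439.04 mm²; the cube at (3.5, 1.5) does not reach this height (z outside [7.5, 28]); Taking the first minus the rest: none of the subtracted shapes is present at this height, so that combined region is unchanged — area = 439.04 mm². Overall, the cross-section has 2 separate islands. Net area = 439.04 mm².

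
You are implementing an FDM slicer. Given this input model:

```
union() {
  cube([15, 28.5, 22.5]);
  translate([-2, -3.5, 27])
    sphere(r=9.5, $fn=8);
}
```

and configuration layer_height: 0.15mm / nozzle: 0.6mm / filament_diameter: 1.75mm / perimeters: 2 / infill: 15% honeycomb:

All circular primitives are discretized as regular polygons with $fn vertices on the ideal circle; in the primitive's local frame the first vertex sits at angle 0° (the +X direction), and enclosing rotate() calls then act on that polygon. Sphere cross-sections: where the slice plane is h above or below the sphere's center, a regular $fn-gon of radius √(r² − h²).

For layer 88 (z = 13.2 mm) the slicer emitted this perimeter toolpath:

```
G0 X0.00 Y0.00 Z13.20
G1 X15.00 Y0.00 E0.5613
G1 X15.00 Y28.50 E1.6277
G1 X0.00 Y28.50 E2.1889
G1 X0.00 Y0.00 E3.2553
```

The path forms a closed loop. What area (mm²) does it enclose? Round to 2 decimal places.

427.50 mm²

Apply the shoelace formula to the sequence of (X, Y) vertices; enclosed area = 427.50 mm².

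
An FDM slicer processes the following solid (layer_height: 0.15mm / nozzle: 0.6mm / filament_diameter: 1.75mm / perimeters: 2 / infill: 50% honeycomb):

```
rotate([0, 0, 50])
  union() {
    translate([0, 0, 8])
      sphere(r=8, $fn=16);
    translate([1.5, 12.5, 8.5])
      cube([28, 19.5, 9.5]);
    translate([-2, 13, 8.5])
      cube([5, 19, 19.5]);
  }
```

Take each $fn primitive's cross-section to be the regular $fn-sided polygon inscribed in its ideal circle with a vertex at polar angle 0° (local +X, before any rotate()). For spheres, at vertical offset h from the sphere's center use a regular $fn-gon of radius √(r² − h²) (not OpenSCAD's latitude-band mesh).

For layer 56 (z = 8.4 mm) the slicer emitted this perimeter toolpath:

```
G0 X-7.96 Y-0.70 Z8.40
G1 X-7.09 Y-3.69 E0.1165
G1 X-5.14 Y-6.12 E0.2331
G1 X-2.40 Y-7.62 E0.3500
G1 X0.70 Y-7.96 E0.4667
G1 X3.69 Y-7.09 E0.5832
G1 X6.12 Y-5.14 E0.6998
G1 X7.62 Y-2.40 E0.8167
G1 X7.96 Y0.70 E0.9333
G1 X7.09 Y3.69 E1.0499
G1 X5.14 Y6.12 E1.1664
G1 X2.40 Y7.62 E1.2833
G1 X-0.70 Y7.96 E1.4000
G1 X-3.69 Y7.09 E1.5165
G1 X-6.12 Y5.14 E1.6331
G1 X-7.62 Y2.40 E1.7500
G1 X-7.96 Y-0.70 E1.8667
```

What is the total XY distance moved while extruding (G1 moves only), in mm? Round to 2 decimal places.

Sum the Euclidean lengths of each G1 segment: total = 49.89 mm.

49.89 mm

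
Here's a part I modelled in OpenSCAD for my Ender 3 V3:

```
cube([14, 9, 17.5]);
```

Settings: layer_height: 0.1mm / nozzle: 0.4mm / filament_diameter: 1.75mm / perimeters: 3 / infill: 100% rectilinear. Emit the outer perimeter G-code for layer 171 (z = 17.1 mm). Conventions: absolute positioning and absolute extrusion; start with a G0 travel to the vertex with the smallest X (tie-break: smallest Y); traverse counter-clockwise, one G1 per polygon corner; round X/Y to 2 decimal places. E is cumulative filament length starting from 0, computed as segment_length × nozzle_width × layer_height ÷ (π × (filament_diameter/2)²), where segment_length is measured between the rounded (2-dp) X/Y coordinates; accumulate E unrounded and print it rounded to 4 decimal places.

G0 X0.00 Y0.00 Z17.10
G1 X14.00 Y0.00 E0.2328
G1 X14.00 Y9.00 E0.3825
G1 X0.00 Y9.00 E0.6153
G1 X0.00 Y0.00 E0.7650

At z = 17.1 mm: the cube is present — its section is the full 14×9 rectangle. The outline is a single polygon with 4 vertices. Extrusion per mm of travel: 0.4 × 0.1 / (π × 0.875²) = 0.016630. Accumulating E over each segment gives final E = 0.7650.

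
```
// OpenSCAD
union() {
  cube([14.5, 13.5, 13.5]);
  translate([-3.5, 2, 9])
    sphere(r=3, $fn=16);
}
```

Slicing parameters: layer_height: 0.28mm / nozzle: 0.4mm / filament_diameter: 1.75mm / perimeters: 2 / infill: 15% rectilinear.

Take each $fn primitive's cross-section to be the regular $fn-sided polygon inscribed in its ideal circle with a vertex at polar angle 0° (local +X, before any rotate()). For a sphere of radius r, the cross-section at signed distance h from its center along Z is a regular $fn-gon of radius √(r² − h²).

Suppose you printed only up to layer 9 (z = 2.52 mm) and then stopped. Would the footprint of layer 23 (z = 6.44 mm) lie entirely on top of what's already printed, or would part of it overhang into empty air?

Compare the two slices. At z = 2.52: the cube (footprint 14.5×13.5) is included at this height (area 195.75 mm²); the sphere at (-3.5, 2) is not intersected at this z (|z−center|=6.480 > r=3); Merging all regions: only the 14.5×13.5 cube is present, so the union is just that shape — area = 195.75 mm². At z = 6.44: the 14.5×13.5 cube contributes its full rectangle (area 195.75 mm²); the r=3 sphere at (-3.5, 2) contributes a regular 16-gon of circumradius √(3²−2.56²) = 1.564 (area = (16/2)·1.564²·sin(360°/16) = 7.49 mm²); Merging all regions: the 2 present regions are separate (no shared area or edge), so areas and boundary lengths simply add and each stays a separate island — area = 203.24 mm². Checking containment: at z = 6.44 the cross-section extends beyond the z = 2.52 cross-section by about 7.49 mm².

part overhangs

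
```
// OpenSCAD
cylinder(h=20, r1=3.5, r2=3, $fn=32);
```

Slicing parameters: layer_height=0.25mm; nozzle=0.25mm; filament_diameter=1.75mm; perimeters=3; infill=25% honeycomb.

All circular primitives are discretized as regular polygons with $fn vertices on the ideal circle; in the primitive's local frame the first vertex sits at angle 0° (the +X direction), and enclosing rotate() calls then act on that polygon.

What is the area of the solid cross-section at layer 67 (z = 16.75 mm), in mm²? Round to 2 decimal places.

29.64 mm²

At z = 16.75 mm: the cone contributes a regular 32-gon of circumradius 3.081 (interpolated between r1=3.5 and r2=3 at t=0.838) (area = (32/2)·3.081²·sin(360°/32) = 29.64 mm²). Overall, the cross-section is a single solid region. Net area = 29.64 mm².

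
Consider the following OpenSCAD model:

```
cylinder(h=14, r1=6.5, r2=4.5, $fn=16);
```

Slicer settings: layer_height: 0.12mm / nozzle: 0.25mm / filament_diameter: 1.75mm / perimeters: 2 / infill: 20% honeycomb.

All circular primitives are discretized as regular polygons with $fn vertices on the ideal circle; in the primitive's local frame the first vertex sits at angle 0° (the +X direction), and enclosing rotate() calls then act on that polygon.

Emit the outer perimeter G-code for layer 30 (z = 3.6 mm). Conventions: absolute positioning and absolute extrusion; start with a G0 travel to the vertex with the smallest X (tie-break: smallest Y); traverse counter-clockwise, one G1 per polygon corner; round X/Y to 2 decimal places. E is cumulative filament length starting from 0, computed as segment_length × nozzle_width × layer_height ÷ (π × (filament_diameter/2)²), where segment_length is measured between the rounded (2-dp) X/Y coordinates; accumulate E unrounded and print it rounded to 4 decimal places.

G0 X-5.99 Y0.00 Z3.60
G1 X-5.53 Y-2.29 E0.0291
G1 X-4.23 Y-4.23 E0.0583
G1 X-2.29 Y-5.53 E0.0874
G1 X0.00 Y-5.99 E0.1165
G1 X2.29 Y-5.53 E0.1457
G1 X4.23 Y-4.23 E0.1748
G1 X5.53 Y-2.29 E0.2039
G1 X5.99 Y0.00 E0.2330
G1 X5.53 Y2.29 E0.2622
G1 X4.23 Y4.23 E0.2913
G1 X2.29 Y5.53 E0.3204
G1 X0.00 Y5.99 E0.3496
G1 X-2.29 Y5.53 E0.3787
G1 X-4.23 Y4.23 E0.4078
G1 X-5.53 Y2.29 E0.4369
G1 X-5.99 Y0.00 E0.4661

At z = 3.6 mm: the cone: at t=0.257 of its height the radius interpolates to r₁+(r₂−r₁)t = 5.986, giving a regular 16-gon of that circumradius. The outline is a single polygon with 16 vertices. Extrusion per mm of travel: 0.25 × 0.12 / (π × 0.875²) = 0.012473. Accumulating E over each segment gives final E = 0.4661.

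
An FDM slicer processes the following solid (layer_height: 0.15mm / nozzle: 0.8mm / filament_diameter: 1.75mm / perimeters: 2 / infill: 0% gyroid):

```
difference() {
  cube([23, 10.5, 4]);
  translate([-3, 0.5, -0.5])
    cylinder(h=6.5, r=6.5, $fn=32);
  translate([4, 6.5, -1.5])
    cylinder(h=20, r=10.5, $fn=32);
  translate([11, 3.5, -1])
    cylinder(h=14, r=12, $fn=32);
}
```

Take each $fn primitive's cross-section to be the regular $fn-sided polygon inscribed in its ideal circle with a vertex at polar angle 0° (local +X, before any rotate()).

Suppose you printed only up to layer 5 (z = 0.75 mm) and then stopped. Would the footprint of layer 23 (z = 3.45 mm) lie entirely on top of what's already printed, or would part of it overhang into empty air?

entirely on top

Compare the two slices. At z = 0.75: the cube (footprint 23×10.5) is included at this height (area 241.50 mm²); the cylinder at (-3, 0.5): section is a regular 32-gon, circumradius r=6.5 (area = (32/2)·6.500²·sin(360°/32) = 131.88 mm²); the r=10.5 cylinder at (4, 6.5) gives a regular 32-gon of circumradius 10.5 (constant along its height) (area = (32/2)·10.500²·sin(360°/32) = 344.14 mm²); the cylinder at (11, 3.5): section is a regular 32-gon, circumradius r=12 (area = (32/2)·12.000²·sin(360°/32) = 449.49 mm²); Subtracting the remaining from the first: starting from the 23×10.5 cube (241.50 mm²), the r=6.5 cylinder at (-3, 0.5) partially overlaps it — only the 15.99 mm² overlap (of its 131.88 mm²) is removed, clipping the outline; the r=10.5 cylinder at (4, 6.5) partially overlaps it — only the 130.20 mm² overlap (of its 344.14 mm²) is removed, clipping the outline; the r=12 cylinder at (11, 3.5) partially overlaps it — only the 89.25 mm² overlap (of its 449.49 mm²) is removed, clipping the outline — area = 6.06 mm². At z = 3.45: the 23×10.5 cube contributes its full rectangle (area 241.50 mm²); the r=6.5 cylinder at (-3, 0.5) gives a regular 32-gon of circumradius 6.5 (constant along its height) (area = (32/2)·6.500²·sin(360°/32) = 131.88 mm²); the r=10.5 cylinder at (4, 6.5) gives a regular 32-gon of circumradius 10.5 (constant along its height) (area = (32/2)·10.500²·sin(360°/32) = 344.14 mm²); the r=12 cylinder at (11, 3.5) gives a regular 32-gon of circumradius 12 (constant along its height) (area = (32/2)·12.000²·sin(360°/32) = 449.49 mm²); After the difference (first − rest): starting from the 23×10.5 cube (241.50 mm²), the r=6.5 cylinder at (-3, 0.5) partially overlaps it — only the 15.99 mm² overlap (of its 131.88 mm²) is removed, clipping the outline; the r=10.5 cylinder at (4, 6.5) partially overlaps it — only the 130.20 mm² overlap (of its 344.14 mm²) is removed, clipping the outline; the r=12 cylinder at (11, 3.5) partially overlaps it — only the 89.25 mm² overlap (of its 449.49 mm²) is removed, clipping the outline — area = 6.06 mm². Checking containment: the cross-section at z = 3.45 is a subset of the cross-section at z = 0.75.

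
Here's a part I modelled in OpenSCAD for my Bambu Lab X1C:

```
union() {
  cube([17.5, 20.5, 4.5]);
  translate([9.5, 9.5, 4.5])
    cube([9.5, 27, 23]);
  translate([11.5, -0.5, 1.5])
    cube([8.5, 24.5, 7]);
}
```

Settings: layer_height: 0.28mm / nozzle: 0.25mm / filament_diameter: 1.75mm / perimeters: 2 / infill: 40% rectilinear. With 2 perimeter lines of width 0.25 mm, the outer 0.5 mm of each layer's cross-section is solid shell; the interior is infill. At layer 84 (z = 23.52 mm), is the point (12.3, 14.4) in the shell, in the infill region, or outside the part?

At z = 23.52 mm: the cube is not intersected at this z (z outside [0, 4.5]); the cube at (9.5, 9.5) (footprint 9.5×27) is included at this height; the cube at (11.5, -0.5) is not intersected at this z (z outside [1.5, 8.5]); Merging all regions: only the 9.5×27 cube at (9.5, 9.5) is present, so the union is just that shape — 1 connected region. Overall, the cross-section is a single solid region. The nearest boundary edge runs (9.50, 36.50)→(9.50, 9.50); distance from the point to it = 2.80 mm. The point is inside the cross-section and 2.80 mm from the nearest boundary — more than the 0.5 mm shell width (2 × 0.25), so it's in the infill interior.

infill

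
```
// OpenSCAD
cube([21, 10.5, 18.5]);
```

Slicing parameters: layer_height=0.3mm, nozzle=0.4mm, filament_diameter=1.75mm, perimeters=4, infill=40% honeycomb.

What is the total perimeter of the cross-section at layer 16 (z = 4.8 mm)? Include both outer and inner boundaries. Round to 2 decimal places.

At z = 4.8 mm: the cube is present — its section is the full 21×10.5 rectangle (perimeter 63.00 mm). Overall, the cross-section is a single solid region. Total boundary length (outer) = 63.00 mm.

63.00 mm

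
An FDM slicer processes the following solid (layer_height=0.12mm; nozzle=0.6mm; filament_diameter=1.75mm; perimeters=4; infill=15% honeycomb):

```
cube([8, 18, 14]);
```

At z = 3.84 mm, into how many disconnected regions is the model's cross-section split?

At z = 3.84 mm: the cube is present — its section is the full 8×18 rectangle. The result has 1 disconnected region.

1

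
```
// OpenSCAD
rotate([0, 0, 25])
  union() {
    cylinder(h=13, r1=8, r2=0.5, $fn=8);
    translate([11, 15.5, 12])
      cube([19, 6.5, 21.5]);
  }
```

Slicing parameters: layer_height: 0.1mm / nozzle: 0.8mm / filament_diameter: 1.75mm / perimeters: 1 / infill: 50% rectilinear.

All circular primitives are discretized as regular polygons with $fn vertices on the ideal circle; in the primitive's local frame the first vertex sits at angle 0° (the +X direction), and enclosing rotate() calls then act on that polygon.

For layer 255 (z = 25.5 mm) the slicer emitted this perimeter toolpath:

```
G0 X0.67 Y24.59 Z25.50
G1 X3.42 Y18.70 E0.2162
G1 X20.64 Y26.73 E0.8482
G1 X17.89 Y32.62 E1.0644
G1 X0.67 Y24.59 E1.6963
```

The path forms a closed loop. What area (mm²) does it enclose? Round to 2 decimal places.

Apply the shoelace formula to the sequence of (X, Y) vertices; enclosed area = 123.51 mm².

123.51 mm²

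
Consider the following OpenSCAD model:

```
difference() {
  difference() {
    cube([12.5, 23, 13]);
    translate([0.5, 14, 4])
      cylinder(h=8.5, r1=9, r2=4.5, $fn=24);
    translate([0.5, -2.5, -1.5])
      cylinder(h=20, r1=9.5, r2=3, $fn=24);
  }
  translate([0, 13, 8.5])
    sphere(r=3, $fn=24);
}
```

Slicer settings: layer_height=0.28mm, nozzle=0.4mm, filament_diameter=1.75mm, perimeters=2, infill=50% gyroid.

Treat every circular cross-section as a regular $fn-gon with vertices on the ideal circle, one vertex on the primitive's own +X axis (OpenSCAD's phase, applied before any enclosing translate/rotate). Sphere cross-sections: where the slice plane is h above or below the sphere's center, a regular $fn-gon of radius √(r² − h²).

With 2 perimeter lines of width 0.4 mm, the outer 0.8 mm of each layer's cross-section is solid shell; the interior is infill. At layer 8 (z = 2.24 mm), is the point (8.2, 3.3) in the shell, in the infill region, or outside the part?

At z = 2.24 mm: the 12.5×23 cube contributes its full rectangle; the cone at (0.5, 14) does not reach this height (z outside [4, 12.5]); the cone at (0.5, -2.5) contributes a regular 24-gon of circumradius 8.284 (interpolated between r1=9.5 and r2=3 at t=0.187); Subtracting the remaining from the first: starting from the 12.5×23 cube, the cone at (0.5, -2.5) partially overlaps it — only the 35.88 mm² overlap (of its 213.16 mm²) is removed, clipping the outline — 1 connected region; the sphere at (0, 13) does not reach this height (|z−center|=6.260 > r=3); Taking the first minus the rest: none of the subtracted shapes is present at this height, so that combined region is unchanged — 1 connected region. Overall, the cross-section is a single solid region. The nearest boundary edge runs (7.67, 1.64)→(6.36, 3.36); distance from the point to it = 1.43 mm. The point is inside the cross-section and 1.43 mm from the nearest boundary — more than the 0.8 mm shell width (2 × 0.4), so it's in the infill interior.

infill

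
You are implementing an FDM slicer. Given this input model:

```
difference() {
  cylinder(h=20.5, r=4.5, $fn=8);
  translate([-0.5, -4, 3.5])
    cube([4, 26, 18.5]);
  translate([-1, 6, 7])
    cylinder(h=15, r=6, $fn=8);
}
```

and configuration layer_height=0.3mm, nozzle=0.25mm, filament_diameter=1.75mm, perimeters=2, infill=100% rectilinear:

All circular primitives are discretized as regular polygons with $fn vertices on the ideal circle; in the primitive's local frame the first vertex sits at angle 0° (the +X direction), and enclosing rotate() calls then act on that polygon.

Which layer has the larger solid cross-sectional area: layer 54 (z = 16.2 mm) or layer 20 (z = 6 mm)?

Layer 54 (z = 16.2): the r=4.5 cylinder contributes a regular 8-gon of circumradius 4.5 (area = (8/2)·4.500²·sin(360°/8) = 57.28 mm²); the cube at (-0.5, -4) is present — its section is the full 4×26 rectangle (area 104.00 mm²); the r=6 cylinder at (-1, 6) gives a regular 8-gon of circumradius 6 (constant along its height) (area = (8/2)·6.000²·sin(360°/8) = 101.82 mm²); Subtracting the remaining from the first: starting from the r=4.5 cylinder (57.28 mm²), the 4×26 cube at (-0.5, -4) partially overlaps it — only the 30.12 mm² overlap (of its 104.00 mm²) is removed, clipping the outline; the r=6 cylinder at (-1, 6) partially overlaps it — only the 9.90 mm² overlap (of its 101.82 mm²) is removed, clipping the outline — area = 17.25 mm². So its area = 17.25 mm². Layer 20 (z = 6): the r=4.5 cylinder gives a regular 8-gon of circumradius 4.5 (constant along its height) (area = (8/2)·4.500²·sin(360°/8) = 57.28 mm²); the 4×26 cube at (-0.5, -4) contributes its full rectangle (area 104.00 mm²); the cylinder at (-1, 6) is not intersected at this z (z outside [7, 22]); Subtracting the remaining from the first: starting from the r=4.5 cylinder (57.28 mm²), the 4×26 cube at (-0.5, -4) partially overlaps it — only the 30.12 mm² overlap (of its 104.00 mm²) is removed, clipping the outline — area = 27.16 mm². So its area = 27.16 mm². Layer 20 is larger (27.16 vs 17.25 mm²).

layer 20 (z = 6 mm)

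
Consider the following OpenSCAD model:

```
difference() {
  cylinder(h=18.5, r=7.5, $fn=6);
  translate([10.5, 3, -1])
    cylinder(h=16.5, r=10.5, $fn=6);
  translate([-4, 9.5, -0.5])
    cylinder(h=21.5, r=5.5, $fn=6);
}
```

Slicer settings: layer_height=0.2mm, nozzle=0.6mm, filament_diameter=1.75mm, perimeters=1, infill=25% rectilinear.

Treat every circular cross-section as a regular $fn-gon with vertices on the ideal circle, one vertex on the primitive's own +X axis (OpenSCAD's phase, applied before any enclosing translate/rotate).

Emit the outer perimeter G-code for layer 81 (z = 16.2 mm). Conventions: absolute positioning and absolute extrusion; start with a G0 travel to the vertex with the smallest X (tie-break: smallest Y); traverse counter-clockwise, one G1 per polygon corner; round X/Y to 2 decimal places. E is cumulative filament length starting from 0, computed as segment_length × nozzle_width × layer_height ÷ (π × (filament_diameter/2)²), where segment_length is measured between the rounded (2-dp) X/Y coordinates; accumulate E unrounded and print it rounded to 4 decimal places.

At z = 16.2 mm: the r=7.5 cylinder contributes a regular 6-gon of circumradius 7.5; the cylinder at (10.5, 3) is not intersected at this z (z outside [-1, 15.5]); the r=5.5 cylinder at (-4, 9.5) gives a regular 6-gon of circumradius 5.5 (constant along its height); Taking the first minus the rest: starting from the r=7.5 cylinder, the r=5.5 cylinder at (-4, 9.5) partially overlaps it — only the 6.18 mm² overlap (of its 78.59 mm²) is removed, clipping the outline — 1 connected region. The outline is a single polygon with 8 vertices. Extrusion per mm of travel: 0.6 × 0.2 / (π × 0.875²) = 0.049890. Accumulating E over each segment gives final E = 2.2459.

G0 X-7.50 Y0.00 Z16.20
G1 X-3.75 Y-6.50 E0.3744
G1 X3.75 Y-6.50 E0.7486
G1 X7.50 Y0.00 E1.1229
G1 X3.75 Y6.50 E1.4973
G1 X-0.23 Y6.50 E1.6959
G1 X-1.25 Y4.74 E1.7974
G1 X-4.77 Y4.74 E1.9730
G1 X-7.50 Y0.00 E2.2459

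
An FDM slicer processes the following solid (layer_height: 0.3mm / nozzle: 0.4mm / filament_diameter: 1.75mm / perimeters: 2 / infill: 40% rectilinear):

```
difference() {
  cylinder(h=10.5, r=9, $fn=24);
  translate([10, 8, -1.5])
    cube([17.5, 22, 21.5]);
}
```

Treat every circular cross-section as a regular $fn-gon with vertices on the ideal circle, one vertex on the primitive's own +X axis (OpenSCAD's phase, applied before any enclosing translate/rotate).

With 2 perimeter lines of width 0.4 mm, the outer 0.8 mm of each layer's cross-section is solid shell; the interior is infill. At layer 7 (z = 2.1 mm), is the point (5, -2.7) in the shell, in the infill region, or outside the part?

At z = 2.1 mm: the cylinder: section is a regular 24-gon, circumradius r=9; the 17.5×22 cube at (10, 8) contributes its full rectangle; After the difference (first − rest): starting from the r=9 cylinder, the 17.5×22 cube at (10, 8) misses the remaining region (no effect) — 1 connected region. Overall, the cross-section is a single solid region. The nearest boundary edge runs (8.69, -2.33)→(7.79, -4.50); distance from the point to it = 3.27 mm. The point is inside the cross-section and 3.27 mm from the nearest boundary — more than the 0.8 mm shell width (2 × 0.4), so it's in the infill interior.

infill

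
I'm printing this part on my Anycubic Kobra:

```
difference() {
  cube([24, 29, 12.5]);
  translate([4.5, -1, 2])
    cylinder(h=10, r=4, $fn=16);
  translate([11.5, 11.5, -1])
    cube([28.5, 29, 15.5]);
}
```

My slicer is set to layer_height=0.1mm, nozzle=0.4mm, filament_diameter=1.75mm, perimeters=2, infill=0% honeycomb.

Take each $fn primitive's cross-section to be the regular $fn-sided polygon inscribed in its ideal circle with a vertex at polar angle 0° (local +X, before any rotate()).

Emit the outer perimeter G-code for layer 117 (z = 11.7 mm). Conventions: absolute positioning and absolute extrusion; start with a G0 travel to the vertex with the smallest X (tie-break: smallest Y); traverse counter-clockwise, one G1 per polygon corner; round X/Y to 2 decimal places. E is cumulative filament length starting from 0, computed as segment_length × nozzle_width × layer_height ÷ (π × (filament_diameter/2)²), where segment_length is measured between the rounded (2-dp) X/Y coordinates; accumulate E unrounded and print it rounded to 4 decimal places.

G0 X0.00 Y0.00 Z11.70
G1 X0.70 Y0.00 E0.0116
G1 X0.80 Y0.53 E0.0206
G1 X1.67 Y1.83 E0.0466
G1 X2.97 Y2.70 E0.0726
G1 X4.50 Y3.00 E0.0986
G1 X6.03 Y2.70 E0.1245
G1 X7.33 Y1.83 E0.1505
G1 X8.20 Y0.53 E0.1765
G1 X8.30 Y0.00 E0.1855
G1 X24.00 Y0.00 E0.4466
G1 X24.00 Y11.50 E0.6378
G1 X11.50 Y11.50 E0.8457
G1 X11.50 Y29.00 E1.1367
G1 X0.00 Y29.00 E1.3280
G1 X0.00 Y0.00 E1.8102

At z = 11.7 mm: the cube (footprint 24×29) is included at this height; the r=4 cylinder at (4.5, -1) gives a regular 16-gon of circumradius 4 (constant along its height); the cube at (11.5, 11.5) is present — its section is the full 28.5×29 rectangle; Subtracting the remaining from the first: starting from the 24×29 cube, the r=4 cylinder at (4.5, -1) partially overlaps it — only the 16.69 mm² overlap (of its 48.98 mm²) is removed, clipping the outline; the 28.5×29 cube at (11.5, 11.5) partially overlaps it — only the 218.75 mm² overlap (of its 826.50 mm²) is removed, clipping the outline — 1 connected region. The outline is a single polygon with 15 vertices. Extrusion per mm of travel: 0.4 × 0.1 / (π × 0.875²) = 0.016630. Accumulating E over each segment gives final E = 1.8102.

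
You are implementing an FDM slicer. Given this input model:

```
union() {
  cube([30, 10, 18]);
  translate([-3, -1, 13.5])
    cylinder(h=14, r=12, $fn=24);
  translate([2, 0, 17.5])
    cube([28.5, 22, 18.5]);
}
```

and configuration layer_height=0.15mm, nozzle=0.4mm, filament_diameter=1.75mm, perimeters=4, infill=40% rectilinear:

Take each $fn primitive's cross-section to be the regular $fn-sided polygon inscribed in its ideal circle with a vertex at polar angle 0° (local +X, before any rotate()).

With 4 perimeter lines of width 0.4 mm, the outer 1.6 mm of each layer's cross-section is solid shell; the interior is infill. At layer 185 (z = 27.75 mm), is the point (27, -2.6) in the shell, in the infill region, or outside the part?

At z = 27.75 mm: the cube is absent (z outside [0, 18]); the cylinder at (-3, -1) is absent (z outside [13.5, 27.5]); the cube at (2, 0) is present — its section is the full 28.5×22 rectangle; Merging all regions: only the 28.5×22 cube at (2, 0) is present, so the union is just that shape — 1 connected region. Overall, the cross-section is a single solid region. The nearest boundary edge runs (2.00, 0.00)→(30.50, 0.00); distance from the point to it = 2.60 mm. The point is not inside any of the regions above, so it lies outside the cross-section (2.60 mm from the nearest boundary).

outside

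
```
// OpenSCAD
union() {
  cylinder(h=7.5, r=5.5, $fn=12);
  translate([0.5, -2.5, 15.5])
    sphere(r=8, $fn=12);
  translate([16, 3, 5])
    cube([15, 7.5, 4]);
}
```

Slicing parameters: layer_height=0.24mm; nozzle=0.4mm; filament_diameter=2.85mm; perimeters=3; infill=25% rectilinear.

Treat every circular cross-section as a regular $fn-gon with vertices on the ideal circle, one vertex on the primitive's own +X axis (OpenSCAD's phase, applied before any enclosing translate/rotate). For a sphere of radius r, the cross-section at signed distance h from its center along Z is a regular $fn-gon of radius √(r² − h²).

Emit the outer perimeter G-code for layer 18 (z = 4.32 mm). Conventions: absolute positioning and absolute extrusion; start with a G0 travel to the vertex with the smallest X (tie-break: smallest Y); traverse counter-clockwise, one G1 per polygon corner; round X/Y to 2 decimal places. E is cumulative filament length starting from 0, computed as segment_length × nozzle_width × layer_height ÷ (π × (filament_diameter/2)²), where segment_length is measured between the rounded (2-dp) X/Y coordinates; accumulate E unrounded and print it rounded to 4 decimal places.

G0 X-5.50 Y0.00 Z4.32
G1 X-4.76 Y-2.75 E0.0429
G1 X-2.75 Y-4.76 E0.0856
G1 X0.00 Y-5.50 E0.1285
G1 X2.75 Y-4.76 E0.1713
G1 X4.76 Y-2.75 E0.2141
G1 X5.50 Y0.00 E0.2570
G1 X4.76 Y2.75 E0.2998
G1 X2.75 Y4.76 E0.3426
G1 X0.00 Y5.50 E0.3855
G1 X-2.75 Y4.76 E0.4283
G1 X-4.76 Y2.75 E0.4711
G1 X-5.50 Y0.00 E0.5139

At z = 4.32 mm: the cylinder: section is a regular 12-gon, circumradius r=5.5; the sphere at (0.5, -2.5) is absent (|z−center|=11.180 > r=8); the cube at (16, 3) does not reach this height (z outside [5, 9]); Merging all regions: only the r=5.5 cylinder is present, so the union is just that shape — 1 connected region. The outline is a single polygon with 12 vertices. Extrusion per mm of travel: 0.4 × 0.24 / (π × 1.425²) = 0.015048. Accumulating E over each segment gives final E = 0.5139.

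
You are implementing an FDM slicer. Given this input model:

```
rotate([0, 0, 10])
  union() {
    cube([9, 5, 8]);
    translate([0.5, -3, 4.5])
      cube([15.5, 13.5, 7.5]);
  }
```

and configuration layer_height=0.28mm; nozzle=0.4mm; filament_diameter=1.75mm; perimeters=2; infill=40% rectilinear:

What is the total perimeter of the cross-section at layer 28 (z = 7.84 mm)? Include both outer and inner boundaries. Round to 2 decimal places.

59.00 mm

At z = 7.84 mm: the 9×5 cube contributes its full rectangle (perimeter 28.00 mm); the cube at (0.5, -3) (footprint 15.5×13.5) is included at this height (perimeter 58.00 mm); Merging all regions: the regions partially overlap (shared area 42.50 mm²), so the edge portions inside another operand are dropped and the merged outline is re-measured after clipping — boundary = 59.00 mm; (whole slice rotated 10° about Z — lengths, areas and connectivity unchanged). Overall, the cross-section is a single solid region. Total boundary length (outer) = 59.00 mm.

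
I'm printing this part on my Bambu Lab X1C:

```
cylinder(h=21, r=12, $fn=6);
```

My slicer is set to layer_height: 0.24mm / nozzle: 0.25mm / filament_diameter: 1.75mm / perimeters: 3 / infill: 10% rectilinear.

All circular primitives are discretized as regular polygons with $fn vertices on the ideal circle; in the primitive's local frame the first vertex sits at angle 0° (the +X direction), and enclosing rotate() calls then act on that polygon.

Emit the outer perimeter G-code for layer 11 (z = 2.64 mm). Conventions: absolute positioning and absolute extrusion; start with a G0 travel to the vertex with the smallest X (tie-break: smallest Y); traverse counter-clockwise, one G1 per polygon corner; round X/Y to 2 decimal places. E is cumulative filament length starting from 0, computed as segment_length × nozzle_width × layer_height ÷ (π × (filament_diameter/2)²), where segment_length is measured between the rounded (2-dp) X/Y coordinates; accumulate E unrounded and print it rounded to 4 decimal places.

At z = 2.64 mm: the cylinder: section is a regular 6-gon, circumradius r=12. The outline is a single polygon with 6 vertices. Extrusion per mm of travel: 0.25 × 0.24 / (π × 0.875²) = 0.024945. Accumulating E over each segment gives final E = 1.7958.

G0 X-12.00 Y0.00 Z2.64
G1 X-6.00 Y-10.39 E0.2993
G1 X6.00 Y-10.39 E0.5986
G1 X12.00 Y0.00 E0.8979
G1 X6.00 Y10.39 E1.1972
G1 X-6.00 Y10.39 E1.4966
G1 X-12.00 Y0.00 E1.7958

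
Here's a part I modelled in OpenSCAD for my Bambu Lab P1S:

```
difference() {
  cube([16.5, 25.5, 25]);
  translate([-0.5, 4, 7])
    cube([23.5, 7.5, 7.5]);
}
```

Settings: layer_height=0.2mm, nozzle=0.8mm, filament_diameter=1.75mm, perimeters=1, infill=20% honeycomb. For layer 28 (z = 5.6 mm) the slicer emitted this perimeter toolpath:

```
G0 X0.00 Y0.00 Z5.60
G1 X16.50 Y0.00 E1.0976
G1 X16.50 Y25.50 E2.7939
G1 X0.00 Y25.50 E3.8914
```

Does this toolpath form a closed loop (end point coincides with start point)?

Start point (G0): (0.00, 0.00). End point (last G1): the path does not return to the start — open.

no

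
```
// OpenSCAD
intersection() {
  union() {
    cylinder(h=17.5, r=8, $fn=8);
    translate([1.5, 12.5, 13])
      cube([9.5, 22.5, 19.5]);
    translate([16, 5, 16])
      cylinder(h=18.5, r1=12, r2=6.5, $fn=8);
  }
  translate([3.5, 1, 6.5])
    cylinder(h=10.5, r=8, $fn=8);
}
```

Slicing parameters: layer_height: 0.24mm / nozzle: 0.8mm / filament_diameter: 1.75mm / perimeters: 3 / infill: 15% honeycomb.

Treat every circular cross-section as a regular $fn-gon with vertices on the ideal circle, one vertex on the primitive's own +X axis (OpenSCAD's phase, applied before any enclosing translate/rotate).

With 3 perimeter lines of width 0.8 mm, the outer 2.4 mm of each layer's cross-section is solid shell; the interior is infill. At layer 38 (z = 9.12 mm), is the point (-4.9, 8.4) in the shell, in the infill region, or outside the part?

At z = 9.12 mm: the r=8 cylinder gives a regular 8-gon of circumradius 8 (constant along its height); the cube at (1.5, 12.5) is not intersected at this z (z outside [13, 32.5]); the cone at (16, 5) is not intersected at this z (z outside [16, 34.5]); Merging all regions: only the r=8 cylinder is present, so the union is just that shape — 1 connected region; the r=8 cylinder at (3.5, 1) contributes a regular 8-gon of circumradius 8; Keeping only the common overlap: the r=8 cylinder at (3.5, 1) partially overlaps that combined region; clipping to the common part keeps 126.35 mm² — 1 connected region. Overall, the cross-section is a single solid region. The nearest boundary edge runs (-4.50, 1.00)→(-2.16, 6.66); distance from the point to it = 3.25 mm. The point is not inside any of the regions above, so it lies outside the cross-section (3.25 mm from the nearest boundary).

outside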